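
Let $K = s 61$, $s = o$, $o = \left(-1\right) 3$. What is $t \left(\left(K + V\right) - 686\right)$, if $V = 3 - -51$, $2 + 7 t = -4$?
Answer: $\frac{4890}{7} \approx 698.57$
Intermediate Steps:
$t = - \frac{6}{7}$ ($t = - \frac{2}{7} + \frac{1}{7} \left(-4\right) = - \frac{2}{7} - \frac{4}{7} = - \frac{6}{7} \approx -0.85714$)
$o = -3$
$V = 54$ ($V = 3 + 51 = 54$)
$s = -3$
$K = -183$ ($K = \left(-3\right) 61 = -183$)
$t \left(\left(K + V\right) - 686\right) = - \frac{6 \left(\left(-183 + 54\right) - 686\right)}{7} = - \frac{6 \left(-129 - 686\right)}{7} = \left(- \frac{6}{7}\right) \left(-815\right) = \frac{4890}{7}$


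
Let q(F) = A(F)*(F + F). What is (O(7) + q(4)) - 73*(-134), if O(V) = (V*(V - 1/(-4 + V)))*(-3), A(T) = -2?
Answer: 9626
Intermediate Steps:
q(F) = -4*F (q(F) = -2*(F + F) = -4*F)
O(V) = -3*V*(V - 1/(-4 + V))
(O(7) + q(4)) - 73*(-134) = (3*7*(1 - 1*7² + 4*7)/(-4 + 7) - 4*4) - 73*(-134) = (3*7*(1 - 1*49 + 28)/3 - 16) + 9782 = (3*7*(⅓)*(1 - 49 + 28) - 16) + 9782 = (3*7*(⅓)*(-20) - 16) + 9782 = (-140 - 16) + 9782 = -156 + 9782 = 9626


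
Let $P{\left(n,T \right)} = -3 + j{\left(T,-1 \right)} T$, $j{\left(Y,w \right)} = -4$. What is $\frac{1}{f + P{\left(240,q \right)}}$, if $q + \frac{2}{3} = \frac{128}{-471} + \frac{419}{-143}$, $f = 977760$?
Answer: $\frac{67353}{65855909441} \approx 1.0227 \cdot 10^{-6}$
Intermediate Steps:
$q = - \frac{260555}{67353}$ ($q = - \frac{2}{3} + \left(\frac{128}{-471} + \frac{419}{-143}\right) = - \frac{2}{3} + \left(128 \left(- \frac{1}{471}\right) + 419 \left(- \frac{1}{143}\right)\right) = - \frac{2}{3} - \frac{215653}{67353} = - \frac{260555}{67353} \approx -3.8685$)
$P{\left(n,T \right)} = -3 - 4 T$
$\frac{1}{f + P{\left(240,q \right)}} = \frac{1}{977760 - - \frac{840161}{67353}} = \frac{1}{977760 + \left(-3 + \frac{1042220}{67353}\right)} = \frac{1}{977760 + \frac{840161}{67353}} = \frac{1}{\frac{65855909441}{67353}} = \frac{67353}{65855909441}$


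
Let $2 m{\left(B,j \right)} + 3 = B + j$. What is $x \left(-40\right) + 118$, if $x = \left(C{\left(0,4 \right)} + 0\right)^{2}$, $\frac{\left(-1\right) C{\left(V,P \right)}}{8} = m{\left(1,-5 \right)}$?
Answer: $-31242$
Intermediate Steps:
$m{\left(B,j \right)} = - \frac{3}{2} + \frac{B}{2} + \frac{j}{2}$ ($m{\left(B,j \right)} = - \frac{3}{2} + \frac{B + j}{2} = - \frac{3}{2} + \left(\frac{B}{2} + \frac{j}{2}\right) = - \frac{3}{2} + \frac{B}{2} + \frac{j}{2}$)
$C{\left(V,P \right)} = 28$ ($C{\left(V,P \right)} = - 8 \left(- \frac{3}{2} + \frac{1}{2} \cdot 1 + \frac{1}{2} \left(-5\right)\right) = - 8 \left(- \frac{3}{2} + \frac{1}{2} - \frac{5}{2}\right) = \left(-8\right) \left(- \frac{7}{2}\right) = 28$)
$x = 784$ ($x = \left(28 + 0\right)^{2} = 28^{2} = 784$)
$x \left(-40\right) + 118 = 784 \left(-40\right) + 118 = -31360 + 118 = -31242$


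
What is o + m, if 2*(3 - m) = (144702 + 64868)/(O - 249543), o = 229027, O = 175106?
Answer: 17048410895/74437 ≈ 2.2903e+5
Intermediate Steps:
m = 328096/74437 (m = 3 - (144702 + 64868)/(2*(175106 - 249543)) = 3 - 104785/(-74437) = 3 - 104785*(-1)/74437 = 3 - ½*(-209570/74437) = 3 + 104785/74437 = 328096/74437 ≈ 4.4077)
o + m = 229027 + 328096/74437 = 17048410895/74437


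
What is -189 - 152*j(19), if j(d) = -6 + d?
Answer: -2165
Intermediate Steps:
-189 - 152*j(19) = -189 - 152*(-6 + 19) = -189 - 152*13 = -189 - 1976 = -2165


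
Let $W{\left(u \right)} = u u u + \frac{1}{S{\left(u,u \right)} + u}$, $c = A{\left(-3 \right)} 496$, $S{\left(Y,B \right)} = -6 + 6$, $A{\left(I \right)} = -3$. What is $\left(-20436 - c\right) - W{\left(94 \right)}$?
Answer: $- \frac{79856009}{94} \approx -8.4953 \cdot 10^{5}$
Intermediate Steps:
$S{\left(Y,B \right)} = 0$
$c = -1488$ ($c = \left(-3\right) 496 = -1488$)
$W{\left(u \right)} = \frac{1}{u} + u^{3}$ ($W{\left(u \right)} = u u u + \frac{1}{0 + u} = u^{2} u + \frac{1}{u} = u^{3} + \frac{1}{u} = \frac{1}{u} + u^{3}$)
$\left(-20436 - c\right) - W{\left(94 \right)} = \left(-20436 - -1488\right) - \frac{1 + 94^{4}}{94} = \left(-20436 + 1488\right) - \frac{1 + 78074896}{94} = -18948 - \frac{1}{94} \cdot 78074897 = -18948 - \frac{78074897}{94} = - \frac{79856009}{94}$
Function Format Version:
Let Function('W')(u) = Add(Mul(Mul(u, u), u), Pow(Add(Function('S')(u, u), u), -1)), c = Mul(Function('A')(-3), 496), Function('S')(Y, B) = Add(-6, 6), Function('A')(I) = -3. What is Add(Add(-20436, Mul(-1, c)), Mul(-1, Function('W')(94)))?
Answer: Rational(-79856009, 94) ≈ -8.4953e+5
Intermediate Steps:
Function('S')(Y, B) = 0
c = -1488 (c = Mul(-3, 496) = -1488)
Function('W')(u) = Add(Pow(u, -1), Pow(u, 3)) (Function('W')(u) = Add(Mul(Mul(u, u), u), Pow(Add(0, u), -1)) = Add(Mul(Pow(u, 2), u), Pow(u, -1)) = Add(Pow(u, 3), Pow(u, -1)) = Add(Pow(u, -1), Pow(u, 3)))
Add(Add(-20436, Mul(-1, c)), Mul(-1, Function('W')(94))) = Add(Add(-20436, Mul(-1, -1488)), Mul(-1, Mul(Pow(94, -1), Add(1, Pow(94, 4))))) = Add(Add(-20436, 1488), Mul(-1, Mul(Rational(1, 94), Add(1, 78074896)))) = Add(-18948, Mul(-1, Mul(Rational(1, 94), 78074897))) = Add(-18948, Mul(-1, Rational(78074897, 94))) = Add(-18948, Rational(-78074897, 94)) = Rational(-79856009, 94)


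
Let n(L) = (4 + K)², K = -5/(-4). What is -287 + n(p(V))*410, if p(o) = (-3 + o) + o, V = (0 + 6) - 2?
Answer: 88109/8 ≈ 11014.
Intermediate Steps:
K = 5/4 (K = -5*(-¼) = 5/4 ≈ 1.2500)
V = 4 (V = 6 - 2 = 4)
p(o) = -3 + 2*o
n(L) = 441/16 (n(L) = (4 + 5/4)² = (21/4)² = 441/16)
-287 + n(p(V))*410 = -287 + (441/16)*410 = -287 + 90405/8 = 88109/8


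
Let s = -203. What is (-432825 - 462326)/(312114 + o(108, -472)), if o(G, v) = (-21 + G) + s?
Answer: -895151/311998 ≈ -2.8691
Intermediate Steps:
o(G, v) = -224 + G (o(G, v) = (-21 + G) - 203 = -224 + G)
(-432825 - 462326)/(312114 + o(108, -472)) = (-432825 - 462326)/(312114 + (-224 + 108)) = -895151/(312114 - 116) = -895151/311998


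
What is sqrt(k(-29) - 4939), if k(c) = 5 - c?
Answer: 3*I*sqrt(545) ≈ 70.036*I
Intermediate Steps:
sqrt(k(-29) - 4939) = sqrt((5 - 1*(-29)) - 4939) = sqrt((5 + 29) - 4939) = sqrt(34 - 4939) = sqrt(-4905) = 3*I*sqrt(545)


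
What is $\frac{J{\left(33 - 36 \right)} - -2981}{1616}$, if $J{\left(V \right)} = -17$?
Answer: $\frac{741}{404} \approx 1.8342$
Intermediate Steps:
$\frac{J{\left(33 - 36 \right)} - -2981}{1616} = \frac{-17 - -2981}{1616} = \left(-17 + 2981\right) \frac{1}{1616} = 2964 \cdot \frac{1}{1616} = \frac{741}{404}$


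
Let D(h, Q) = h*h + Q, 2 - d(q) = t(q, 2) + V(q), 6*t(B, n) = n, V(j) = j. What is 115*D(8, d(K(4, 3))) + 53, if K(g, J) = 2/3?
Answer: 7528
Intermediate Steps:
K(g, J) = ⅔ (K(g, J) = 2*(⅓) = ⅔)
t(B, n) = n/6
d(q) = 5/3 - q (d(q) = 2 - ((⅙)*2 + q) = 2 - (⅓ + q) = 2 + (-⅓ - q) = 5/3 - q)
D(h, Q) = Q + h² (D(h, Q) = h² + Q = Q + h²)
115*D(8, d(K(4, 3))) + 53 = 115*((5/3 - 1*⅔) + 8²) + 53 = 115*((5/3 - ⅔) + 64) + 53 = 115*(1 + 64) + 53 = 115*65 + 53 = 7475 + 53 = 7528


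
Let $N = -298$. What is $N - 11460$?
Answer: $-11758$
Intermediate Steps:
$N - 11460 = -298 - 11460 = -11758$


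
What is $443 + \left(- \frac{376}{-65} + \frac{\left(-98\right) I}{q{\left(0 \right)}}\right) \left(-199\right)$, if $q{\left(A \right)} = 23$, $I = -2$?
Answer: $- \frac{3593927}{1495} \approx -2404.0$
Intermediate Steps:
$443 + \left(- \frac{376}{-65} + \frac{\left(-98\right) I}{q{\left(0 \right)}}\right) \left(-199\right) = 443 + \left(- \frac{376}{-65} + \frac{\left(-98\right) \left(-2\right)}{23}\right) \left(-199\right) = 443 + \left(\left(-376\right) \left(- \frac{1}{65}\right) + 196 \cdot \frac{1}{23}\right) \left(-199\right) = 443 + \left(\frac{376}{65} + \frac{196}{23}\right) \left(-199\right) = 443 + \frac{21388}{1495} \left(-199\right) = 443 - \frac{4256212}{1495} = - \frac{3593927}{1495}$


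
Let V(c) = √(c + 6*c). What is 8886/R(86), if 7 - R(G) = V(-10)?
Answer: 8886/17 + 8886*I*√70/119 ≈ 522.71 + 624.75*I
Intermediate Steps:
V(c) = √7*√c (V(c) = √(7*c) = √7*√c)
R(G) = 7 - I*√70 (R(G) = 7 - √7*√(-10) = 7 - √7*I*√10 = 7 - I*√70)
8886/R(86) = 8886/(7 - I*√70)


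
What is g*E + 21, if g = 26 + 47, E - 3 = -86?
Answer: -6038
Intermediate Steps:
E = -83 (E = 3 - 86 = -83)
g = 73
g*E + 21 = 73*(-83) + 21 = -6059 + 21 = -6038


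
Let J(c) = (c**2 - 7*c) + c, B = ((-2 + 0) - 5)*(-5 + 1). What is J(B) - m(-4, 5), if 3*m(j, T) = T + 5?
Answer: 1838/3 ≈ 612.67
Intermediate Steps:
m(j, T) = 5/3 + T/3 (m(j, T) = (T + 5)/3 = (5 + T)/3 = 5/3 + T/3)
B = 28 (B = (-2 - 5)*(-4) = -7*(-4) = 28)
J(c) = c**2 - 6*c
J(B) - m(-4, 5) = 28*(-6 + 28) - (5/3 + (1/3)*5) = 28*22 - (5/3 + 5/3) = 616 - 1*10/3 = 616 - 10/3 = 1838/3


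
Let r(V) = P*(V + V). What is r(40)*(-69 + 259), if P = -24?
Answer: -364800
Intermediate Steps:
r(V) = -48*V (r(V) = -24*(V + V) = -48*V)
r(40)*(-69 + 259) = (-48*40)*(-69 + 259) = -1920*190 = -364800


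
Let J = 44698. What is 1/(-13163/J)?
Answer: -44698/13163 ≈ -3.3957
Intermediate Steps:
1/(-13163/J) = 1/(-13163/44698) = -44698/13163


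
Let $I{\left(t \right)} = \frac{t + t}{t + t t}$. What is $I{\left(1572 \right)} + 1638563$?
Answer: $\frac{2577459601}{1573} \approx 1.6386 \cdot 10^{6}$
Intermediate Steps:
$I{\left(t \right)} = \frac{2 t}{t + t^{2}}$
$I{\left(1572 \right)} + 1638563 = \frac{2}{1 + 1572} + 1638563 = \frac{2}{1573} + 1638563 = \frac{2577459601}{1573}$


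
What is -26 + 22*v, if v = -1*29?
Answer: -664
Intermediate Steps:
v = -29
-26 + 22*v = -26 + 22*(-29) = -26 - 638 = -664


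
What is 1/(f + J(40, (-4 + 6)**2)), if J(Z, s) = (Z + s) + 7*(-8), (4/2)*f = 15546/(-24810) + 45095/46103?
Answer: -190635905/2254123384 ≈ -0.084572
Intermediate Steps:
f = 33507476/190635905 (f = (15546/(-24810) + 45095/46103)/2 = (15546*(-1/24810) + 45095*(1/46103))/2 = (-2591/4135 + 45095/46103)/2 = (1/2)*(67014952/190635905) = 33507476/190635905 ≈ 0.17577)
J(Z, s) = -56 + Z + s (J(Z, s) = (Z + s) - 56 = -56 + Z + s)
1/(f + J(40, (-4 + 6)**2)) = 1/(33507476/190635905 + (-56 + 40 + (-4 + 6)**2)) = 1/(33507476/190635905 + (-56 + 40 + 2**2)) = 1/(33507476/190635905 + (-56 + 40 + 4)) = 1/(33507476/190635905 - 12) = 1/(-2254123384/190635905) = -190635905/2254123384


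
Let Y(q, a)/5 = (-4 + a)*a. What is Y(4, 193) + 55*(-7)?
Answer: 182000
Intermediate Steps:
Y(q, a) = 5*a*(-4 + a) (Y(q, a) = 5*((-4 + a)*a) = 5*(a*(-4 + a)) = 5*a*(-4 + a))
Y(4, 193) + 55*(-7) = 5*193*(-4 + 193) + 55*(-7) = 5*193*189 - 385 = 182385 - 385 = 182000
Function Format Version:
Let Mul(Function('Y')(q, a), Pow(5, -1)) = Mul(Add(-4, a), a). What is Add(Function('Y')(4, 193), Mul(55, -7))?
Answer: 182000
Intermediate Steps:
Function('Y')(q, a) = Mul(5, a, Add(-4, a)) (Function('Y')(q, a) = Mul(5, Mul(Add(-4, a), a)) = Mul(5, Mul(a, Add(-4, a))) = Mul(5, a, Add(-4, a)))
Add(Function('Y')(4, 193), Mul(55, -7)) = Add(Mul(5, 193, Add(-4, 193)), Mul(55, -7)) = Add(Mul(5, 193, 189), -385) = Add(182385, -385) = 182000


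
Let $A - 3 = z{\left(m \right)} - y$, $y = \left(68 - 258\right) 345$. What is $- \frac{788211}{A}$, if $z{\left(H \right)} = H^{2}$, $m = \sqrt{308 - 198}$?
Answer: $- \frac{788211}{65663} \approx -12.004$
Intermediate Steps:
$m = \sqrt{110} \approx 10.488$
$y = -65550$ ($y = \left(-190\right) 345 = -65550$)
$A = 65663$ ($A = 3 + \left(\left(\sqrt{110}\right)^{2} - -65550\right) = 3 + \left(110 + 65550\right) = 3 + 65660 = 65663$)
$- \frac{788211}{A} = - \frac{788211}{65663}$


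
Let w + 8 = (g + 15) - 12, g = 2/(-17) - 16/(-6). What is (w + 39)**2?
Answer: 3474496/2601 ≈ 1335.8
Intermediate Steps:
g = 130/51 (g = 2*(-1/17) - 16*(-1/6) = -2/17 + 8/3 = 130/51 ≈ 2.5490)
w = -125/51 (w = -8 + ((130/51 + 15) - 12) = -8 + (895/51 - 12) = -8 + 283/51 = -125/51 ≈ -2.4510)
(w + 39)**2 = (-125/51 + 39)**2 = (1864/51)**2 = 3474496/2601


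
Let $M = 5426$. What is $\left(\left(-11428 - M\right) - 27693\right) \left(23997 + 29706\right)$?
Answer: $-2392307541$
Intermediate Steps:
$\left(\left(-11428 - M\right) - 27693\right) \left(23997 + 29706\right) = \left(\left(-11428 - 5426\right) - 27693\right) \left(23997 + 29706\right) = \left(\left(-11428 - 5426\right) - 27693\right) 53703 = \left(-16854 - 27693\right) 53703 = \left(-44547\right) 53703 = -2392307541$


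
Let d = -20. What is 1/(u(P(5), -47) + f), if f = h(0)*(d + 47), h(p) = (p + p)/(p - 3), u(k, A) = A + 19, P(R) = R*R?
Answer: -1/28 ≈ -0.035714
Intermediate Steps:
P(R) = R²
u(k, A) = 19 + A
h(p) = 2*p/(-3 + p) (h(p) = (2*p)/(-3 + p) = 2*p/(-3 + p))
f = 0 (f = (2*0/(-3 + 0))*(-20 + 47) = (2*0/(-3))*27 = (2*0*(-⅓))*27 = 0*27 = 0)
1/(u(P(5), -47) + f) = 1/((19 - 47) + 0) = 1/(-28 + 0) = 1/(-28) = -1/28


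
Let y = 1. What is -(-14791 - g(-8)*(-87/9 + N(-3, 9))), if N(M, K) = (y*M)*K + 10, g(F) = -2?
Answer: 44533/3 ≈ 14844.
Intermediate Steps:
N(M, K) = 10 + K*M (N(M, K) = (1*M)*K + 10 = M*K + 10 = K*M + 10 = 10 + K*M)
-(-14791 - g(-8)*(-87/9 + N(-3, 9))) = -(-14791 - (-2)*(-87/9 + (10 + 9*(-3)))) = -(-14791 - (-2)*(-87*1/9 + (10 - 27))) = -(-14791 - (-2)*(-29/3 - 17)) = -(-14791 - (-2)*(-80)/3) = -(-14791 - 1*160/3) = -(-14791 - 160/3) = -1*(-44533/3) = 44533/3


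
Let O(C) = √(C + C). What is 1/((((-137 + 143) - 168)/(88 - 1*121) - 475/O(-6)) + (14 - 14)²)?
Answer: 7128/27335617 - 114950*I*√3/27335617 ≈ 0.00026076 - 0.0072835*I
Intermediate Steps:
O(C) = √2*√C (O(C) = √(2*C) = √2*√C)
1/((((-137 + 143) - 168)/(88 - 1*121) - 475/O(-6)) + (14 - 14)²) = 1/((((-137 + 143) - 168)/(88 - 1*121) - 475*(-I*√3/6)) + (14 - 14)²) = 1/(((6 - 168)/(88 - 121) - 475*(-I*√3/6)) + 0²) = 1/((-162/(-33) - 475*(-I*√3/6)) + 0) = 1/((-162*(-1/33) - (-475)*I*√3/6) + 0) = 1/((54/11 + 475*I*√3/6) + 0) = 1/(54/11 + 475*I*√3/6)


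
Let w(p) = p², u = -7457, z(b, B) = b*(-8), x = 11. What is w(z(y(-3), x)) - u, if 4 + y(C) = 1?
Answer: 8033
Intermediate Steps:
y(C) = -3 (y(C) = -4 + 1 = -3)
z(b, B) = -8*b
w(z(y(-3), x)) - u = (-8*(-3))² - 1*(-7457) = 24² + 7457 = 576 + 7457 = 8033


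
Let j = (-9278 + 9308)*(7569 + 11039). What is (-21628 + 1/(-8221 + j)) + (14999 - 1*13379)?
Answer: -11004780151/550019 ≈ -20008.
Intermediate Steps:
j = 558240 (j = 30*18608 = 558240)
(-21628 + 1/(-8221 + j)) + (14999 - 1*13379) = (-21628 + 1/(-8221 + 558240)) + (14999 - 1*13379) = (-21628 + 1/550019) + (14999 - 13379) = (-21628 + 1/550019) + 1620 = -11895810931/550019 + 1620 = -11004780151/550019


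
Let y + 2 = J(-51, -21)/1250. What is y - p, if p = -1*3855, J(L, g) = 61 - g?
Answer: 2408166/625 ≈ 3853.1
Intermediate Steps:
y = -1209/625 (y = -2 + (61 - 1*(-21))/1250 = -2 + (61 + 21)*(1/1250) = -2 + 82*(1/1250) = -2 + 41/625 = -1209/625 ≈ -1.9344)
p = -3855
y - p = -1209/625 - 1*(-3855) = -1209/625 + 3855 = 2408166/625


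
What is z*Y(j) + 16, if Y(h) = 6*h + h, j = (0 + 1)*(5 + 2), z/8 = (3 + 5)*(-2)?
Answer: -6256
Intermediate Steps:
z = -128 (z = 8*((3 + 5)*(-2)) = 8*(8*(-2)) = 8*(-16) = -128)
j = 7 (j = 1*7 = 7)
Y(h) = 7*h
z*Y(j) + 16 = -896*7 + 16 = -128*49 + 16 = -6272 + 16 = -6256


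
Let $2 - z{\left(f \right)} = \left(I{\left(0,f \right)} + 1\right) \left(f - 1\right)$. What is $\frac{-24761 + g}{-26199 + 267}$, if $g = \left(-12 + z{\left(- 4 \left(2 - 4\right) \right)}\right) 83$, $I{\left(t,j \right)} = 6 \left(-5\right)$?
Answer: $\frac{1457}{4322} \approx 0.33711$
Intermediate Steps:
$I{\left(t,j \right)} = -30$
$z{\left(f \right)} = -27 + 29 f$ ($z{\left(f \right)} = 2 - \left(-30 + 1\right) \left(f - 1\right) = 2 - - 29 \left(-1 + f\right) = 2 - \left(29 - 29 f\right) = 2 + \left(-29 + 29 f\right) = -27 + 29 f$)
$g = 16019$ ($g = \left(-12 - \left(27 - 29 \left(- 4 \left(2 - 4\right)\right)\right)\right) 83 = \left(-12 - \left(27 - 29 \left(\left(-4\right) \left(-2\right)\right)\right)\right) 83 = \left(-12 + \left(-27 + 29 \cdot 8\right)\right) 83 = \left(-12 + \left(-27 + 232\right)\right) 83 = \left(-12 + 205\right) 83 = 193 \cdot 83 = 16019$)
$\frac{-24761 + g}{-26199 + 267} = \frac{-24761 + 16019}{-26199 + 267} = - \frac{8742}{-25932} = \left(-8742\right) \left(- \frac{1}{25932}\right) = \frac{1457}{4322}$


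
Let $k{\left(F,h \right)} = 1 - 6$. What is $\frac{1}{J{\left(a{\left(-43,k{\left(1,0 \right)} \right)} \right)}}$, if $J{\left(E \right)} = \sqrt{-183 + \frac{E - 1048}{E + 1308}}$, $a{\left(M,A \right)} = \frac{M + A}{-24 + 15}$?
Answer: $- \frac{i \sqrt{178321445}}{181037} \approx - 0.073762 i$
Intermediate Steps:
$k{\left(F,h \right)} = -5$ ($k{\left(F,h \right)} = 1 - 6 = -5$)
$a{\left(M,A \right)} = - \frac{A}{9} - \frac{M}{9}$ ($a{\left(M,A \right)} = \frac{A + M}{-9} = \left(A + M\right) \left(- \frac{1}{9}\right) = - \frac{A}{9} - \frac{M}{9}$)
$J{\left(E \right)} = \sqrt{-183 + \frac{-1048 + E}{1308 + E}}$
$\frac{1}{J{\left(a{\left(-43,k{\left(1,0 \right)} \right)} \right)}} = \frac{1}{\sqrt{2} \sqrt{\frac{-120206 - 91 \left(\left(- \frac{1}{9}\right) \left(-5\right) - - \frac{43}{9}\right)}{1308 - - \frac{16}{3}}}} = \frac{1}{\sqrt{2} \sqrt{\frac{-120206 - 91 \left(\frac{5}{9} + \frac{43}{9}\right)}{1308 + \left(\frac{5}{9} + \frac{43}{9}\right)}}} = \frac{1}{\sqrt{2} \sqrt{\frac{-120206 - \frac{1456}{3}}{1308 + \frac{16}{3}}}} = \frac{1}{\sqrt{2} \sqrt{\frac{-120206 - \frac{1456}{3}}{\frac{3940}{3}}}} = \frac{1}{\sqrt{2} \sqrt{\frac{3}{3940} \left(- \frac{362074}{3}\right)}} = \frac{1}{\sqrt{2} \sqrt{- \frac{181037}{1970}}} = \frac{1}{\sqrt{2} \frac{i \sqrt{356642890}}{1970}} = \frac{1}{\frac{1}{985} i \sqrt{178321445}} = - \frac{i \sqrt{178321445}}{181037}$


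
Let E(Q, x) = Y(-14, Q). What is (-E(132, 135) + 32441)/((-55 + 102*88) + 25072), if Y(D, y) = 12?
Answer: 32429/33993 ≈ 0.95399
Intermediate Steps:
E(Q, x) = 12
(-E(132, 135) + 32441)/((-55 + 102*88) + 25072) = (-1*12 + 32441)/((-55 + 102*88) + 25072) = (-12 + 32441)/((-55 + 8976) + 25072) = 32429/(8921 + 25072) = 32429/33993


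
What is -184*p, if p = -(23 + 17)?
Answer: 7360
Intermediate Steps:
p = -40 (p = -1*40 = -40)
-184*p = -184*(-40) = 7360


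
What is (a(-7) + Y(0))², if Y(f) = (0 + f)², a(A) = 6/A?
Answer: 36/49 ≈ 0.73469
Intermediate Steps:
Y(f) = f²
(a(-7) + Y(0))² = (6/(-7) + 0²)² = (6*(-⅐) + 0)² = (-6/7 + 0)² = (-6/7)² = 36/49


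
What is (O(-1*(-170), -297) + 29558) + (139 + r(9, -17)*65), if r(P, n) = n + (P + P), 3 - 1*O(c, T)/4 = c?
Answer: 29094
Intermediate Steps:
O(c, T) = 12 - 4*c
r(P, n) = n + 2*P
(O(-1*(-170), -297) + 29558) + (139 + r(9, -17)*65) = ((12 - (-4)*(-170)) + 29558) + (139 + (-17 + 2*9)*65) = ((12 - 4*170) + 29558) + (139 + (-17 + 18)*65) = ((12 - 680) + 29558) + (139 + 1*65) = (-668 + 29558) + (139 + 65) = 28890 + 204 = 29094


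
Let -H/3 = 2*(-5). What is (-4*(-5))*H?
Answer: 600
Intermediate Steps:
H = 30 (H = -6*(-5) = -3*(-10) = 30)
(-4*(-5))*H = -4*(-5)*30 = 20*30 = 600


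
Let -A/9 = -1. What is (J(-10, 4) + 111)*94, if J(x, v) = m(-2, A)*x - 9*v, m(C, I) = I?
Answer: -1410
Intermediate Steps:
A = 9 (A = -9*(-1) = 9)
J(x, v) = -9*v + 9*x (J(x, v) = 9*x - 9*v = -9*v + 9*x)
(J(-10, 4) + 111)*94 = ((-9*4 + 9*(-10)) + 111)*94 = ((-36 - 90) + 111)*94 = (-126 + 111)*94 = -15*94 = -1410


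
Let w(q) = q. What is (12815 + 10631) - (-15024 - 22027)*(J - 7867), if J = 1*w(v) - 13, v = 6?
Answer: -291716128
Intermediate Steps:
J = -7 (J = 1*6 - 13 = 6 - 13 = -7)
(12815 + 10631) - (-15024 - 22027)*(J - 7867) = (12815 + 10631) - (-15024 - 22027)*(-7 - 7867) = 23446 - (-37051)*(-7874) = 23446 - 1*291739574 = 23446 - 291739574 = -291716128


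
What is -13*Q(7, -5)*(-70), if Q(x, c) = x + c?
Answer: 1820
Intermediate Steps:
Q(x, c) = c + x
-13*Q(7, -5)*(-70) = -13*(-5 + 7)*(-70) = -13*2*(-70) = -26*(-70) = 1820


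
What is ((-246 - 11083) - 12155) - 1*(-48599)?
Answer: 25115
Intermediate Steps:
((-246 - 11083) - 12155) - 1*(-48599) = (-11329 - 12155) + 48599 = -23484 + 48599 = 25115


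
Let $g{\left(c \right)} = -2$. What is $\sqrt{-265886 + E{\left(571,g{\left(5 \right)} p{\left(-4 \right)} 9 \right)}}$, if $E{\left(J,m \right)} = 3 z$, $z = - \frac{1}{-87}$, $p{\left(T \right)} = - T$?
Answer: $\frac{i \sqrt{223610097}}{29} \approx 515.64 i$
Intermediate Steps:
$z = \frac{1}{87}$ ($z = \left(-1\right) \left(- \frac{1}{87}\right) = \frac{1}{87} \approx 0.011494$)
$E{\left(J,m \right)} = \frac{1}{29}$ ($E{\left(J,m \right)} = 3 \cdot \frac{1}{87} = \frac{1}{29}$)
$\sqrt{-265886 + E{\left(571,g{\left(5 \right)} p{\left(-4 \right)} 9 \right)}} = \sqrt{-265886 + \frac{1}{29}} = \sqrt{- \frac{7710693}{29}} = \frac{i \sqrt{223610097}}{29}$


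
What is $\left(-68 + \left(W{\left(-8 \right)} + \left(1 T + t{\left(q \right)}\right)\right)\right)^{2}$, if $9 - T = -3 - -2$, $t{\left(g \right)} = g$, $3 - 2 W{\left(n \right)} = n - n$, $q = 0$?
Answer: $\frac{12769}{4} \approx 3192.3$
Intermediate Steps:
$W{\left(n \right)} = \frac{3}{2}$ ($W{\left(n \right)} = \frac{3}{2} - \frac{n - n}{2} = \frac{3}{2} - 0 = \frac{3}{2} + 0 = \frac{3}{2}$)
$T = 10$ ($T = 9 - \left(-3 - -2\right) = 9 - \left(-3 + 2\right) = 9 - -1 = 9 + 1 = 10$)
$\left(-68 + \left(W{\left(-8 \right)} + \left(1 T + t{\left(q \right)}\right)\right)\right)^{2} = \left(-68 + \left(\frac{3}{2} + \left(1 \cdot 10 + 0\right)\right)\right)^{2} = \left(-68 + \left(\frac{3}{2} + \left(10 + 0\right)\right)\right)^{2} = \left(-68 + \left(\frac{3}{2} + 10\right)\right)^{2} = \left(-68 + \frac{23}{2}\right)^{2} = \left(- \frac{113}{2}\right)^{2} = \frac{12769}{4}$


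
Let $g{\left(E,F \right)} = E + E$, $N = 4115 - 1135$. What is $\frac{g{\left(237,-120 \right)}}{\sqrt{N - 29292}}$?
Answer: $- \frac{237 i \sqrt{6578}}{6578} \approx - 2.9221 i$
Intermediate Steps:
$N = 2980$
$g{\left(E,F \right)} = 2 E$
$\frac{g{\left(237,-120 \right)}}{\sqrt{N - 29292}} = \frac{2 \cdot 237}{\sqrt{2980 - 29292}} = \frac{474}{\sqrt{-26312}} = \frac{474}{2 i \sqrt{6578}} = 474 \left(- \frac{i \sqrt{6578}}{13156}\right) = - \frac{237 i \sqrt{6578}}{6578}$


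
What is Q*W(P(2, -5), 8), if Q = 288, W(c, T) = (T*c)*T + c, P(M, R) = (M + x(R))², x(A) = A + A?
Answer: 1198080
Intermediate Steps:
x(A) = 2*A
P(M, R) = (M + 2*R)²
W(c, T) = c + c*T² (W(c, T) = c*T² + c = c + c*T²)
Q*W(P(2, -5), 8) = 288*((2 + 2*(-5))²*(1 + 8²)) = 288*((2 - 10)²*(1 + 64)) = 288*((-8)²*65) = 288*(64*65) = 288*4160 = 1198080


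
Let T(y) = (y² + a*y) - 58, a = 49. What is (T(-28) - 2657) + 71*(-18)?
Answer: -4581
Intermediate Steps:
T(y) = -58 + y² + 49*y (T(y) = (y² + 49*y) - 58 = -58 + y² + 49*y)
(T(-28) - 2657) + 71*(-18) = ((-58 + (-28)² + 49*(-28)) - 2657) + 71*(-18) = ((-58 + 784 - 1372) - 2657) - 1278 = (-646 - 2657) - 1278 = -3303 - 1278 = -4581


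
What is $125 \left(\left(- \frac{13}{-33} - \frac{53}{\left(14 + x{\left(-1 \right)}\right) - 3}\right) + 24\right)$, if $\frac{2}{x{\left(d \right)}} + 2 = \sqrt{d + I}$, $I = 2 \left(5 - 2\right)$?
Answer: $\frac{3469750}{1353} + \frac{2650 \sqrt{5}}{41} \approx 2709.0$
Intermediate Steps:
$I = 6$ ($I = 2 \cdot 3 = 6$)
$x{\left(d \right)} = \frac{2}{-2 + \sqrt{6 + d}}$ ($x{\left(d \right)} = \frac{2}{-2 + \sqrt{d + 6}} = \frac{2}{-2 + \sqrt{6 + d}}$)
$125 \left(\left(- \frac{13}{-33} - \frac{53}{\left(14 + x{\left(-1 \right)}\right) - 3}\right) + 24\right) = 125 \left(\left(- \frac{13}{-33} - \frac{53}{\left(14 + \frac{2}{-2 + \sqrt{6 - 1}}\right) - 3}\right) + 24\right) = 125 \left(\left(\left(-13\right) \left(- \frac{1}{33}\right) - \frac{53}{\left(14 + \frac{2}{-2 + \sqrt{5}}\right) - 3}\right) + 24\right) = 125 \left(\left(\frac{13}{33} - \frac{53}{11 + \frac{2}{-2 + \sqrt{5}}}\right) + 24\right) = 125 \left(\frac{805}{33} - \frac{53}{11 + \frac{2}{-2 + \sqrt{5}}}\right) = \frac{100625}{33} - \frac{6625}{11 + \frac{2}{-2 + \sqrt{5}}}$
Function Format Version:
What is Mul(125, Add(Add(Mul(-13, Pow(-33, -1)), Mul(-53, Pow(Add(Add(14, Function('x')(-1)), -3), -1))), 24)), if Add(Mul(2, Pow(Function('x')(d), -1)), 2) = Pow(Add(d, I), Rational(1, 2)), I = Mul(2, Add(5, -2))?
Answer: Add(Rational(3469750, 1353), Mul(Rational(2650, 41), Pow(5, Rational(1, 2)))) ≈ 2709.0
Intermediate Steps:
I = 6 (I = Mul(2, 3) = 6)
Function('x')(d) = Mul(2, Pow(Add(-2, Pow(Add(6, d), Rational(1, 2))), -1)) (Function('x')(d) = Mul(2, Pow(Add(-2, Pow(Add(d, 6), Rational(1, 2))), -1)) = Mul(2, Pow(Add(-2, Pow(Add(6, d), Rational(1, 2))), -1)))
Mul(125, Add(Add(Mul(-13, Pow(-33, -1)), Mul(-53, Pow(Add(Add(14, Function('x')(-1)), -3), -1))), 24)) = Mul(125, Add(Add(Mul(-13, Pow(-33, -1)), Mul(-53, Pow(Add(Add(14, Mul(2, Pow(Add(-2, Pow(Add(6, -1), Rational(1, 2))), -1))), -3), -1))), 24)) = Mul(125, Add(Add(Mul(-13, Rational(-1, 33)), Mul(-53, Pow(Add(Add(14, Mul(2, Pow(Add(-2, Pow(5, Rational(1, 2))), -1))), -3), -1))), 24)) = Mul(125, Add(Add(Rational(13, 33), Mul(-53, Pow(Add(11, Mul(2, Pow(Add(-2, Pow(5, Rational(1, 2))), -1))), -1))), 24)) = Mul(125, Add(Rational(805, 33), Mul(-53, Pow(Add(11, Mul(2, Pow(Add(-2, Pow(5, Rational(1, 2))), -1))), -1)))) = Add(Rational(100625, 33), Mul(-6625, Pow(Add(11, Mul(2, Pow(Add(-2, Pow(5, Rational(1, 2))), -1))), -1)))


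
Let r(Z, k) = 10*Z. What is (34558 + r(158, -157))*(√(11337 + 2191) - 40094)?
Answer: -1448916972 + 72276*√3382 ≈ -1.4447e+9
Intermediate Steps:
(34558 + r(158, -157))*(√(11337 + 2191) - 40094) = (34558 + 10*158)*(√(11337 + 2191) - 40094) = (34558 + 1580)*(√13528 - 40094) = 36138*(2*√3382 - 40094) = 36138*(-40094 + 2*√3382) = -1448916972 + 72276*√3382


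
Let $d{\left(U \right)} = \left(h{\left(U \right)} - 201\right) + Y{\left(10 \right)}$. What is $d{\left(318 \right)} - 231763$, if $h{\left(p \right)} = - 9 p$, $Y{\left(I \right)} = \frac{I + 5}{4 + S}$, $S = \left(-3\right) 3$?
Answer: $-234829$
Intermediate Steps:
$S = -9$
$Y{\left(I \right)} = -1 - \frac{I}{5}$ ($Y{\left(I \right)} = \frac{I + 5}{4 - 9} = \frac{5 + I}{-5} = \left(5 + I\right) \left(- \frac{1}{5}\right) = -1 - \frac{I}{5}$)
$d{\left(U \right)} = -204 - 9 U$ ($d{\left(U \right)} = \left(- 9 U - 201\right) - 3 = \left(-201 - 9 U\right) - 3 = -204 - 9 U$)
$d{\left(318 \right)} - 231763 = \left(-204 - 2862\right) - 231763 = -3066 - 231763 = -234829$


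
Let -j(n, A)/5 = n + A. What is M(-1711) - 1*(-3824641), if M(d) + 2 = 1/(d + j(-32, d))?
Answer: 26787771557/7004 ≈ 3.8246e+6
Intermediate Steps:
j(n, A) = -5*A - 5*n (j(n, A) = -5*(n + A) = -5*(A + n) = -5*A - 5*n)
M(d) = -2 + 1/(160 - 4*d) (M(d) = -2 + 1/(d + (-5*d - 5*(-32))) = -2 + 1/(d + (-5*d + 160)) = -2 + 1/(d + (160 - 5*d)) = -2 + 1/(160 - 4*d))
M(-1711) - 1*(-3824641) = (319 - 8*(-1711))/(4*(-40 - 1711)) - 1*(-3824641) = (¼)*(319 + 13688)/(-1751) + 3824641 = (¼)*(-1/1751)*14007 + 3824641 = -14007/7004 + 3824641 = 26787771557/7004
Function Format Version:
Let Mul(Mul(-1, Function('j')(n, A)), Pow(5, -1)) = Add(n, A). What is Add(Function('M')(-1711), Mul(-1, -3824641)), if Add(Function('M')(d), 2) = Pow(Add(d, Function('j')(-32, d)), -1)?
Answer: Rational(26787771557, 7004) ≈ 3.8246e+6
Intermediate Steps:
Function('j')(n, A) = Add(Mul(-5, A), Mul(-5, n)) (Function('j')(n, A) = Mul(-5, Add(n, A)) = Mul(-5, Add(A, n)) = Add(Mul(-5, A), Mul(-5, n)))
Function('M')(d) = Add(-2, Pow(Add(160, Mul(-4, d)), -1)) (Function('M')(d) = Add(-2, Pow(Add(d, Add(Mul(-5, d), Mul(-5, -32))), -1)) = Add(-2, Pow(Add(d, Add(Mul(-5, d), 160)), -1)) = Add(-2, Pow(Add(d, Add(160, Mul(-5, d))), -1)) = Add(-2, Pow(Add(160, Mul(-4, d)), -1)))
Add(Function('M')(-1711), Mul(-1, -3824641)) = Add(Mul(Rational(1, 4), Pow(Add(-40, -1711), -1), Add(319, Mul(-8, -1711))), Mul(-1, -3824641)) = Add(Mul(Rational(1, 4), Pow(-1751, -1), Add(319, 13688)), 3824641) = Add(Mul(Rational(1, 4), Rational(-1, 1751), 14007), 3824641) = Add(Rational(-14007, 7004), 3824641) = Rational(26787771557, 7004)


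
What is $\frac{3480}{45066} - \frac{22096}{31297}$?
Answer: $- \frac{728132}{1157989} \approx -0.62879$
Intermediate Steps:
$\frac{3480}{45066} - \frac{22096}{31297} = 3480 \cdot \frac{1}{45066} - \frac{22096}{31297} = \frac{20}{259} - \frac{22096}{31297} = - \frac{728132}{1157989}$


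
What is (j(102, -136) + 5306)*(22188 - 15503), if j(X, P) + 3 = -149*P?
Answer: 170915395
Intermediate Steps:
j(X, P) = -3 - 149*P
(j(102, -136) + 5306)*(22188 - 15503) = ((-3 - 149*(-136)) + 5306)*(22188 - 15503) = ((-3 + 20264) + 5306)*6685 = (20261 + 5306)*6685 = 25567*6685 = 170915395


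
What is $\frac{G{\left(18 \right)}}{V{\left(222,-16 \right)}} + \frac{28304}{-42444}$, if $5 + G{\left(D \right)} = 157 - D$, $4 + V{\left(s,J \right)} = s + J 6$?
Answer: $\frac{279301}{647271} \approx 0.43151$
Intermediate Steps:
$V{\left(s,J \right)} = -4 + s + 6 J$ ($V{\left(s,J \right)} = -4 + \left(s + J 6\right) = -4 + \left(s + 6 J\right) = -4 + s + 6 J$)
$G{\left(D \right)} = 152 - D$ ($G{\left(D \right)} = -5 - \left(-157 + D\right) = 152 - D$)
$\frac{G{\left(18 \right)}}{V{\left(222,-16 \right)}} + \frac{28304}{-42444} = \frac{152 - 18}{-4 + 222 + 6 \left(-16\right)} + \frac{28304}{-42444} = \frac{152 - 18}{-4 + 222 - 96} + 28304 \left(- \frac{1}{42444}\right) = \frac{134}{122} - \frac{7076}{10611} = 134 \cdot \frac{1}{122} - \frac{7076}{10611} = \frac{67}{61} - \frac{7076}{10611} = \frac{279301}{647271}$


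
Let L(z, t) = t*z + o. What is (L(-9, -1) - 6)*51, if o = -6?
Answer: -153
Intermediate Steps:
L(z, t) = -6 + t*z (L(z, t) = t*z - 6 = -6 + t*z)
(L(-9, -1) - 6)*51 = ((-6 - 1*(-9)) - 6)*51 = ((-6 + 9) - 6)*51 = (3 - 6)*51 = -3*51 = -153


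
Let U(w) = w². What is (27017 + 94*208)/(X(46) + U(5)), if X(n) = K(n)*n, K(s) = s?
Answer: 46569/2141 ≈ 21.751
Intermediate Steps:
X(n) = n² (X(n) = n*n = n²)
(27017 + 94*208)/(X(46) + U(5)) = (27017 + 94*208)/(46² + 5²) = (27017 + 19552)/(2116 + 25) = 46569/2141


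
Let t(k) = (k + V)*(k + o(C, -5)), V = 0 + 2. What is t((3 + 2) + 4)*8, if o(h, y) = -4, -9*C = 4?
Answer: 440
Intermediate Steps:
C = -4/9 (C = -⅑*4 = -4/9 ≈ -0.44444)
V = 2
t(k) = (-4 + k)*(2 + k) (t(k) = (k + 2)*(k - 4) = (2 + k)*(-4 + k) = (-4 + k)*(2 + k))
t((3 + 2) + 4)*8 = (-8 + ((3 + 2) + 4)² - 2*((3 + 2) + 4))*8 = (-8 + (5 + 4)² - 2*(5 + 4))*8 = (-8 + 9² - 2*9)*8 = (-8 + 81 - 18)*8 = 55*8 = 440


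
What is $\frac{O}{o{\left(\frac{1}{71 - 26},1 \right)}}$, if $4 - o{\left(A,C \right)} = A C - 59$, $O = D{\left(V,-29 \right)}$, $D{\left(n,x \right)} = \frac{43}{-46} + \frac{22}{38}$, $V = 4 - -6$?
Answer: $- \frac{13995}{2476916} \approx -0.0056502$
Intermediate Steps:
$V = 10$ ($V = 4 + 6 = 10$)
$D{\left(n,x \right)} = - \frac{311}{874}$ ($D{\left(n,x \right)} = 43 \left(- \frac{1}{46}\right) + 22 \cdot \frac{1}{38} = - \frac{43}{46} + \frac{11}{19} = - \frac{311}{874}$)
$O = - \frac{311}{874} \approx -0.35584$
$o{\left(A,C \right)} = 63 - A C$ ($o{\left(A,C \right)} = 4 - \left(A C - 59\right) = 4 - \left(-59 + A C\right) = 63 - A C$)
$\frac{O}{o{\left(\frac{1}{71 - 26},1 \right)}} = - \frac{311}{874 \left(63 - \frac{1}{71 - 26} \cdot 1\right)} = - \frac{311}{874 \left(63 - \frac{1}{45} \cdot 1\right)} = - \frac{311}{874 \left(63 - \frac{1}{45}\right)} = - \frac{311}{874 \cdot \frac{2834}{45}} = \left(- \frac{311}{874}\right) \frac{45}{2834} = - \frac{13995}{2476916}$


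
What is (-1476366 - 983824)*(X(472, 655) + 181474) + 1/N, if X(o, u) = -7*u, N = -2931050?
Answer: -1275535947882655501/2931050 ≈ -4.3518e+11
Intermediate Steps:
(-1476366 - 983824)*(X(472, 655) + 181474) + 1/N = (-1476366 - 983824)*(-7*655 + 181474) + 1/(-2931050) = -2460190*(-4585 + 181474) - 1/2931050 = -2460190*176889 - 1/2931050 = -435180548910 - 1/2931050 = -1275535947882655501/2931050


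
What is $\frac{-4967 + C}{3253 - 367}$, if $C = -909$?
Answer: $- \frac{226}{111} \approx -2.036$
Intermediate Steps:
$\frac{-4967 + C}{3253 - 367} = \frac{-4967 - 909}{3253 - 367} = - \frac{5876}{2886} = \left(-5876\right) \frac{1}{2886} = - \frac{226}{111}$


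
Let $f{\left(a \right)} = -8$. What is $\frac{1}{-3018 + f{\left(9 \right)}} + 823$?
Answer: $\frac{2490397}{3026} \approx 823.0$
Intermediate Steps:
$\frac{1}{-3018 + f{\left(9 \right)}} + 823 = \frac{1}{-3018 - 8} + 823 = \frac{1}{-3026} + 823 = - \frac{1}{3026} + 823 = \frac{2490397}{3026}$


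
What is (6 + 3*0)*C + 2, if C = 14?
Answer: 86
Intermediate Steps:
(6 + 3*0)*C + 2 = (6 + 3*0)*14 + 2 = (6 + 0)*14 + 2 = 6*14 + 2 = 84 + 2 = 86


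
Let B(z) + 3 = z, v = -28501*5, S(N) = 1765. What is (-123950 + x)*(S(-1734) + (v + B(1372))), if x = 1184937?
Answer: -147870819177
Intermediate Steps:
v = -142505
B(z) = -3 + z
(-123950 + x)*(S(-1734) + (v + B(1372))) = (-123950 + 1184937)*(1765 + (-142505 + (-3 + 1372))) = 1060987*(1765 + (-142505 + 1369)) = 1060987*(1765 - 141136) = 1060987*(-139371) = -147870819177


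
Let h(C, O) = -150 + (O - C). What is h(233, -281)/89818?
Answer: -332/44909 ≈ -0.0073927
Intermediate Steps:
h(C, O) = -150 + O - C
h(233, -281)/89818 = (-150 - 281 - 1*233)/89818 = (-150 - 281 - 233)*(1/89818) = -664*1/89818 = -332/44909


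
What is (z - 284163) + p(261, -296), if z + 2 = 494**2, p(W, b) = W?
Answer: -39868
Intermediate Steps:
z = 244034 (z = -2 + 494**2 = -2 + 244036 = 244034)
(z - 284163) + p(261, -296) = (244034 - 284163) + 261 = -40129 + 261 = -39868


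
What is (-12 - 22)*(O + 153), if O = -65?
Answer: -2992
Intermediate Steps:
(-12 - 22)*(O + 153) = (-12 - 22)*(-65 + 153) = -34*88 = -2992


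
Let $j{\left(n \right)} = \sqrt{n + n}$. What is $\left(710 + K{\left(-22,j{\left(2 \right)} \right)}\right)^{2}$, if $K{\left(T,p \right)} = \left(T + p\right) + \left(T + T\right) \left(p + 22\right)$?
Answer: $133956$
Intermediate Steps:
$j{\left(n \right)} = \sqrt{2} \sqrt{n}$ ($j{\left(n \right)} = \sqrt{2 n} = \sqrt{2} \sqrt{n}$)
$K{\left(T,p \right)} = T + p + 2 T \left(22 + p\right)$ ($K{\left(T,p \right)} = \left(T + p\right) + 2 T \left(22 + p\right) = T + p + 2 T \left(22 + p\right)$)
$\left(710 + K{\left(-22,j{\left(2 \right)} \right)}\right)^{2} = \left(710 + \left(\sqrt{2} \sqrt{2} + 45 \left(-22\right) + 2 \left(-22\right) \sqrt{2} \sqrt{2}\right)\right)^{2} = \left(710 + \left(2 - 990 + 2 \left(-22\right) 2\right)\right)^{2} = \left(710 - 1076\right)^{2} = \left(-366\right)^{2} = 133956$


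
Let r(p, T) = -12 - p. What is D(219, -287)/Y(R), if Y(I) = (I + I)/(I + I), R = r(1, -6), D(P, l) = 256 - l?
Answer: 543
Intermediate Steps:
R = -13 (R = -12 - 1*1 = -12 - 1 = -13)
Y(I) = 1 (Y(I) = (2*I)/((2*I)) = (2*I)*(1/(2*I)) = 1)
D(219, -287)/Y(R) = (256 - 1*(-287))/1 = (256 + 287)*1 = 543*1 = 543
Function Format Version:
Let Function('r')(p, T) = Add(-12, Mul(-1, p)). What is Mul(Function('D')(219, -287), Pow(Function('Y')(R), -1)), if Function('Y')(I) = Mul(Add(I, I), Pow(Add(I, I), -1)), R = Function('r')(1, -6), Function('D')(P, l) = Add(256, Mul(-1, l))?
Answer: 543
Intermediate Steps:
R = -13 (R = Add(-12, Mul(-1, 1)) = Add(-12, -1) = -13)
Function('Y')(I) = 1 (Function('Y')(I) = Mul(Mul(2, I), Pow(Mul(2, I), -1)) = Mul(Mul(2, I), Mul(Rational(1, 2), Pow(I, -1))) = 1)
Mul(Function('D')(219, -287), Pow(Function('Y')(R), -1)) = Mul(Add(256, Mul(-1, -287)), Pow(1, -1)) = Mul(Add(256, 287), 1) = Mul(543, 1) = 543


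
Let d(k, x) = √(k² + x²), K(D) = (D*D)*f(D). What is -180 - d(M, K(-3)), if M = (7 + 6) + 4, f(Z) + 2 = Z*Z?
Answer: -180 - √4258 ≈ -245.25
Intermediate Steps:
f(Z) = -2 + Z² (f(Z) = -2 + Z*Z = -2 + Z²)
M = 17 (M = 13 + 4 = 17)
K(D) = D²*(-2 + D²) (K(D) = (D*D)*(-2 + D²) = D²*(-2 + D²))
-180 - d(M, K(-3)) = -180 - √(17² + ((-3)²*(-2 + (-3)²))²) = -180 - √(289 + (9*(-2 + 9))²) = -180 - √(289 + (9*7)²) = -180 - √(289 + 63²) = -180 - √(289 + 3969) = -180 - √4258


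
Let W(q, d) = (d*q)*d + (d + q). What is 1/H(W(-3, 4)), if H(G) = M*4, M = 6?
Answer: 1/24 ≈ 0.041667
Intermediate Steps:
W(q, d) = d + q + q*d**2 (W(q, d) = q*d**2 + (d + q) = d + q + q*d**2)
H(G) = 24 (H(G) = 6*4 = 24)
1/H(W(-3, 4)) = 1/24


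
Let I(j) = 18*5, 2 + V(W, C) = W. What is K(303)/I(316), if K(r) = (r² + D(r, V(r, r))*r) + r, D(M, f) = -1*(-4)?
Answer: 15554/15 ≈ 1036.9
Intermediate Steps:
V(W, C) = -2 + W
I(j) = 90
D(M, f) = 4
K(r) = r² + 5*r (K(r) = (r² + 4*r) + r = r² + 5*r)
K(303)/I(316) = (303*(5 + 303))/90 = (303*308)*(1/90) = 93324*(1/90) = 15554/15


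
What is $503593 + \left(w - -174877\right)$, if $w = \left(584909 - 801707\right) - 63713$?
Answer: $397959$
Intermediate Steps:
$w = -280511$ ($w = -216798 - 63713 = -280511$)
$503593 + \left(w - -174877\right) = 503593 - 105634 = 397959$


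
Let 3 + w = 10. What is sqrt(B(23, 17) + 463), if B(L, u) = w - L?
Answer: sqrt(447) ≈ 21.142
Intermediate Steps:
w = 7 (w = -3 + 10 = 7)
B(L, u) = 7 - L
sqrt(B(23, 17) + 463) = sqrt((7 - 1*23) + 463) = sqrt((7 - 23) + 463) = sqrt(-16 + 463) = sqrt(447)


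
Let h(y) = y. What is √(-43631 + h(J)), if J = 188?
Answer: 3*I*√4827 ≈ 208.43*I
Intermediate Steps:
√(-43631 + h(J)) = √(-43631 + 188) = √(-43443) = 3*I*√4827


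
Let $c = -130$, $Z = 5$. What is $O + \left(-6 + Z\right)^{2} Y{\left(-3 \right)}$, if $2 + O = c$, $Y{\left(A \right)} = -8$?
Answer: $-140$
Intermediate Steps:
$O = -132$ ($O = -2 - 130 = -132$)
$O + \left(-6 + Z\right)^{2} Y{\left(-3 \right)} = -132 + \left(-6 + 5\right)^{2} \left(-8\right) = -132 + \left(-1\right)^{2} \left(-8\right) = -132 + 1 \left(-8\right) = -132 - 8 = -140$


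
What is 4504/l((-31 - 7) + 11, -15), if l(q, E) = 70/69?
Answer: 155388/35 ≈ 4439.7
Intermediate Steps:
l(q, E) = 70/69 (l(q, E) = 70*(1/69) = 70/69)
4504/l((-31 - 7) + 11, -15) = 4504/(70/69) = 4504*(69/70) = 155388/35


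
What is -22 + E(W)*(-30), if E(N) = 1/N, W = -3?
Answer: -12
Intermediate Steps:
E(N) = 1/N
-22 + E(W)*(-30) = -22 - 30/(-3) = -22 - 1/3*(-30) = -22 + 10 = -12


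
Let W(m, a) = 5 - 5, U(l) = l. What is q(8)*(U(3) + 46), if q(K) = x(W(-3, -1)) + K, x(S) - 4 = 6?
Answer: 882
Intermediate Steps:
W(m, a) = 0
x(S) = 10 (x(S) = 4 + 6 = 10)
q(K) = 10 + K
q(8)*(U(3) + 46) = (10 + 8)*(3 + 46) = 18*49 = 882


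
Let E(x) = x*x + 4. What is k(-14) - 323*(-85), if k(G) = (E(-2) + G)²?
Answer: 27491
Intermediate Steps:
E(x) = 4 + x² (E(x) = x² + 4 = 4 + x²)
k(G) = (8 + G)² (k(G) = ((4 + (-2)²) + G)² = ((4 + 4) + G)² = (8 + G)²)
k(-14) - 323*(-85) = (8 - 14)² - 323*(-85) = (-6)² + 27455 = 36 + 27455 = 27491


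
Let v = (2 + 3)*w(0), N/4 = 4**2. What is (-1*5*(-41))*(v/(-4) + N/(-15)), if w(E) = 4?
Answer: -5699/3 ≈ -1899.7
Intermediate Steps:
N = 64 (N = 4*4**2 = 4*16 = 64)
v = 20 (v = (2 + 3)*4 = 5*4 = 20)
(-1*5*(-41))*(v/(-4) + N/(-15)) = (-1*5*(-41))*(20/(-4) + 64/(-15)) = (-5*(-41))*(20*(-1/4) + 64*(-1/15)) = 205*(-5 - 64/15) = 205*(-139/15) = -5699/3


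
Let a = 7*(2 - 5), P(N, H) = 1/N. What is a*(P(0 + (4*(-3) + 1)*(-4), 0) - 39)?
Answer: 36015/44 ≈ 818.52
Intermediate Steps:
a = -21 (a = 7*(-3) = -21)
a*(P(0 + (4*(-3) + 1)*(-4), 0) - 39) = -21*(1/(0 + (4*(-3) + 1)*(-4)) - 39) = -21*(1/(0 + (-12 + 1)*(-4)) - 39) = -21*(1/(0 - 11*(-4)) - 39) = -21*(1/(0 + 44) - 39) = -21*(1/44 - 39) = -21*(-1715/44) = 36015/44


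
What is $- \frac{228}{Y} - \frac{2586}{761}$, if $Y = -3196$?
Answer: $- \frac{2022837}{608039} \approx -3.3268$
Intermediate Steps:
$- \frac{228}{Y} - \frac{2586}{761} = - \frac{228}{-3196} - \frac{2586}{761} = \left(-228\right) \left(- \frac{1}{3196}\right) - \frac{2586}{761} = \frac{57}{799} - \frac{2586}{761} = - \frac{2022837}{608039}$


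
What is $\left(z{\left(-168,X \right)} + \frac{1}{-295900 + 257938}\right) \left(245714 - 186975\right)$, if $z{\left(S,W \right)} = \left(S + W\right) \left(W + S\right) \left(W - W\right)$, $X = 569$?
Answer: $- \frac{58739}{37962} \approx -1.5473$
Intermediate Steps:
$z{\left(S,W \right)} = 0$ ($z{\left(S,W \right)} = \left(S + W\right) \left(S + W\right) 0 = \left(S + W\right)^{2} \cdot 0 = 0$)
$\left(z{\left(-168,X \right)} + \frac{1}{-295900 + 257938}\right) \left(245714 - 186975\right) = \left(0 + \frac{1}{-295900 + 257938}\right) \left(245714 - 186975\right) = \left(0 + \frac{1}{-37962}\right) 58739 = \left(0 - \frac{1}{37962}\right) 58739 = \left(- \frac{1}{37962}\right) 58739 = - \frac{58739}{37962}$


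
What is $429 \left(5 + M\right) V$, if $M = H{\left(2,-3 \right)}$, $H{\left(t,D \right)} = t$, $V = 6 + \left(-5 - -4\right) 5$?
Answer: $3003$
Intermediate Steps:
$V = 1$ ($V = 6 + \left(-5 + 4\right) 5 = 6 - 5 = 1$)
$M = 2$
$429 \left(5 + M\right) V = 429 \left(5 + 2\right) 1 = 429 \cdot 7 \cdot 1 = 429 \cdot 7 = 3003$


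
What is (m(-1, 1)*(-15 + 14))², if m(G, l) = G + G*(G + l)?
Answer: 1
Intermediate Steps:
(m(-1, 1)*(-15 + 14))² = ((-(1 - 1 + 1))*(-15 + 14))² = (-1*1*(-1))² = (-1*(-1))² = 1² = 1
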